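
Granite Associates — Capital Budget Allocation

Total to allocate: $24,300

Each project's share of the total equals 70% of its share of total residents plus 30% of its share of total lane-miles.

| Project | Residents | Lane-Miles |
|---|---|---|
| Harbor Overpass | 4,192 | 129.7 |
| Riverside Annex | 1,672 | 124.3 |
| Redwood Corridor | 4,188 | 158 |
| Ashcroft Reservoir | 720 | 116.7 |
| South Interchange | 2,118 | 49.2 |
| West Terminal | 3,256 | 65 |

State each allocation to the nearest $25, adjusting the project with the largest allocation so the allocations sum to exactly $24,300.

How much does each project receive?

Residents total 16,146; lane-miles total 642.9.
Blended shares (70% residents + 30% lane-miles): Harbor Overpass 0.2423; Riverside Annex 0.1305; Redwood Corridor 0.2553; Ashcroft Reservoir 0.0857; South Interchange 0.1148; West Terminal 0.1715.
Proportional shares: Harbor Overpass 5,887.02; Riverside Annex 3,170.94; Redwood Corridor 6,203.71; Ashcroft Reservoir 2,081.82; South Interchange 2,789.23; West Terminal 4,167.28.
At nearest $25: Harbor Overpass $5,875; Riverside Annex $3,175; Redwood Corridor $6,200; Ashcroft Reservoir $2,075; South Interchange $2,800; West Terminal $4,175. Sum = $24,300.
Sum already equals the total — no adjustment.

Harbor Overpass: $5,875; Riverside Annex: $3,175; Redwood Corridor: $6,200; Ashcroft Reservoir: $2,075; South Interchange: $2,800; West Terminal: $4,175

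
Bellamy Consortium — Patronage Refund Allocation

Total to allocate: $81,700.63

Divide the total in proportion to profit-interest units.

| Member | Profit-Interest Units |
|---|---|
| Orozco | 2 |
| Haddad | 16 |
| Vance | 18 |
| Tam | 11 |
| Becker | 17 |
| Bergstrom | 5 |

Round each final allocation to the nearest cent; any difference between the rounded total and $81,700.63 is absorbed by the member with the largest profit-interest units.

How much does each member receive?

Sum of profit-interest units: 2 + 16 + 18 + 11 + 17 + 5 = 69.
Raw shares: Orozco 2,368.1342; Haddad 18,945.0736; Vance 21,313.2078; Tam 13,024.7381; Becker 20,129.1407; Bergstrom 5,920.3355.
At nearest cent: Orozco $2,368.13; Haddad $18,945.07; Vance $21,313.21; Tam $13,024.74; Becker $20,129.14; Bergstrom $5,920.34. Sum = $81,700.63.
Sum already equals the total — no adjustment.

Orozco: $2,368.13 · Haddad: $18,945.07 · Vance: $21,313.21 · Tam: $13,024.74 · Becker: $20,129.14 · Bergstrom: $5,920.34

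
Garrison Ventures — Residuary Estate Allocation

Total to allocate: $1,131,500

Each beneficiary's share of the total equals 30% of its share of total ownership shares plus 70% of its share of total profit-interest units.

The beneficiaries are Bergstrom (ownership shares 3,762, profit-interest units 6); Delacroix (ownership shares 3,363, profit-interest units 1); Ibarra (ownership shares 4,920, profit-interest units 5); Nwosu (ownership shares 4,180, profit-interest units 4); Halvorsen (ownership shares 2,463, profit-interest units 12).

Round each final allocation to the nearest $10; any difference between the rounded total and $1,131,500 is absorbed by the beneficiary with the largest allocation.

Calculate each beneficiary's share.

Bergstrom: $238,060; Delacroix: $89,370; Ibarra: $230,800; Nwosu: $189,080; Halvorsen: $384,190

Ownership shares total 18,688; profit-interest units total 28.
Composite weights (30% ownership shares + 70% profit-interest units): Bergstrom 0.2104; Delacroix 0.0790; Ibarra 0.2040; Nwosu 0.1671; Halvorsen 0.3395.
Pro-rata amounts: Bergstrom 238,058.20; Delacroix 89,373.24; Ibarra 230,804.69; Nwosu 189,075.78; Halvorsen 384,188.09.
After rounding ($10): Bergstrom $238,060; Delacroix $89,370; Ibarra $230,800; Nwosu $189,080; Halvorsen $384,190. Sum = $1,131,500.
Rounded total matches; no reconciliation needed.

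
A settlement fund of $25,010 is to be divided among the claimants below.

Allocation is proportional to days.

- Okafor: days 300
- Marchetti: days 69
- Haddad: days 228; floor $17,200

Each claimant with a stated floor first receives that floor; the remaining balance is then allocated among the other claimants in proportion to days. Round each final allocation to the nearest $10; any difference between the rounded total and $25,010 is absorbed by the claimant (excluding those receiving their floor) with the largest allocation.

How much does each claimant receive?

Okafor: $6,350 · Marchetti: $1,460 · Haddad: $17,200

Fund the minimums — Haddad $17,200. Balance $7,810.
Balance split over remaining days 369: Okafor 6,349.59 → $6,350; Marchetti 1,460.41 → $1,460.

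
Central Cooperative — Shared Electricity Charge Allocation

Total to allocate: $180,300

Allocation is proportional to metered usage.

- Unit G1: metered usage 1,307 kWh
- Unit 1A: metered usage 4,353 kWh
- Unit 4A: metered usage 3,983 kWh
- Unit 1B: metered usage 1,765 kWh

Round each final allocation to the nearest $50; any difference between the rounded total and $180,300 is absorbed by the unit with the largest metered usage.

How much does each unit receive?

Sum of metered usage: 1,307 + 4,353 + 3,983 + 1,765 = 11,408.
Raw shares: Unit G1 20,656.74; Unit 1A 68,797.85; Unit 4A 62,950.11; Unit 1B 27,895.29.
At nearest $50: Unit G1 $20,650; Unit 1A $68,800; Unit 4A $62,950; Unit 1B $27,900. Sum = $180,300.
Sum already equals the total — no adjustment.

Unit G1: $20,650; Unit 1A: $68,800; Unit 4A: $62,950; Unit 1B: $27,900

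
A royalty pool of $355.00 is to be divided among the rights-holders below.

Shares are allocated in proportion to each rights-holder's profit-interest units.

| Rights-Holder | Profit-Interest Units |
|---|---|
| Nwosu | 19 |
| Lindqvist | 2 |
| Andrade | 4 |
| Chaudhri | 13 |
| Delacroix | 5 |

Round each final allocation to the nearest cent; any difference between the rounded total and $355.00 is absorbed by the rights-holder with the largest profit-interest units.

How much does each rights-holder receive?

Profit-interest units total: 19 + 2 + 4 + 13 + 5 = 43.
Unrounded shares: Nwosu 156.8605; Lindqvist 16.5116; Andrade 33.0233; Chaudhri 107.3256; Delacroix 41.2791.
At nearest cent: Nwosu $156.86; Lindqvist $16.51; Andrade $33.02; Chaudhri $107.33; Delacroix $41.28. Sum = $355.00.
Sum already equals the total — no adjustment.

Nwosu: $156.86 · Lindqvist: $16.51 · Andrade: $33.02 · Chaudhri: $107.33 · Delacroix: $41.28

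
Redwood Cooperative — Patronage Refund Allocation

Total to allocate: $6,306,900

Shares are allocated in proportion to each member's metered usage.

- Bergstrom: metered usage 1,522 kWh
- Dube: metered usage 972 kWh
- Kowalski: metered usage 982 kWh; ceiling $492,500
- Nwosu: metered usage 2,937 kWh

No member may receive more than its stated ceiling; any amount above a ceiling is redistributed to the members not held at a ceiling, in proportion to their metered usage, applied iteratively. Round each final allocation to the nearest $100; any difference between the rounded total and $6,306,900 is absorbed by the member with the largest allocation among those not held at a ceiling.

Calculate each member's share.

Metered usage total: 6,413.
Unconstrained shares: Bergstrom 1,496,819.24; Dube 955,918.73; Kowalski 965,753.28; Nwosu 2,888,408.75.
Held at cap: Kowalski ($492,500); remaining pool $5,814,400 reallocated over remaining metered usage 5,431.
Remaining shares: Bergstrom 1,629,445.19 → $1,629,400; Dube 1,040,618.08 → $1,040,600; Nwosu 3,144,336.73 → $3,144,300.
Rounding difference +$100 applied to Nwosu → $3,144,400.

Bergstrom: $1,629,400 · Dube: $1,040,600 · Kowalski: $492,500 · Nwosu: $3,144,400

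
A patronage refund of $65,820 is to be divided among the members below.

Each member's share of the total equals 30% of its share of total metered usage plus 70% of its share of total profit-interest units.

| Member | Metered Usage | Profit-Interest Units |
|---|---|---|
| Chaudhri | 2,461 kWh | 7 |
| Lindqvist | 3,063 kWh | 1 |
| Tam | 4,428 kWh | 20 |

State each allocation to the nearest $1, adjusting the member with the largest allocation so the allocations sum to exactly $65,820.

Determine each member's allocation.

Metered usage total 9,952; profit-interest units total 28.
Combined weights (30% metered usage + 70% profit-interest units): Chaudhri 0.2492; Lindqvist 0.1173; Tam 0.6335.
Raw shares: Chaudhri 16,401.43; Lindqvist 7,722.87; Tam 41,695.70.
At nearest $1: Chaudhri $16,401; Lindqvist $7,723; Tam $41,696. Sum = $65,820.
Sum already equals the total — no adjustment.

Chaudhri: $16,401; Lindqvist: $7,723; Tam: $41,696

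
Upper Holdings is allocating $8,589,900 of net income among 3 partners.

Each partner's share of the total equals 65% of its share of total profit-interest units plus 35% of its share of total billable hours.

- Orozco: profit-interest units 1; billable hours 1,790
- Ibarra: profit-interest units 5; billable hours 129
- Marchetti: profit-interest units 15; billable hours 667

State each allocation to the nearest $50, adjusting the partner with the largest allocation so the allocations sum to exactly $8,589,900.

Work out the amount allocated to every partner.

Profit-interest units total 21; billable hours total 2,586.
Blended shares (65% profit-interest units + 35% billable hours): Orozco 0.2732; Ibarra 0.1722; Marchetti 0.5546.
Raw shares: Orozco 2,346,918.98; Ibarra 1,479,363.76; Marchetti 4,763,617.26.
Rounded to nearest $50: Orozco $2,346,900; Ibarra $1,479,350; Marchetti $4,763,600. Sum = $8,589,850.
Difference $8,589,900 − $8,589,850 = +$50 applied to largest allocation (Marchetti): Marchetti becomes $4,763,650.

Orozco: $2,346,900 · Ibarra: $1,479,350 · Marchetti: $4,763,650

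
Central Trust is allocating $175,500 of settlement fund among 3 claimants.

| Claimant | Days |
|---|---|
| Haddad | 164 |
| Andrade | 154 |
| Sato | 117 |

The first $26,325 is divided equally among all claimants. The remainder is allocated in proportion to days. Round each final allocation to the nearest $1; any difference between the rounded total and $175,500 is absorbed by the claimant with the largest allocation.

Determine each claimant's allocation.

Haddad: $65,016 | Andrade: $61,586 | Sato: $48,898

First tranche $26,325 split equally: $8,775 each.
Remainder $149,175 by days (total 435): Haddad 56,240.69 → $56,241; Andrade 52,811.38 → $52,811; Sato 40,122.93 → $40,123.
Totals: Haddad $8,775 + $56,241 = $65,016; Andrade $8,775 + $52,811 = $61,586; Sato $8,775 + $40,123 = $48,898.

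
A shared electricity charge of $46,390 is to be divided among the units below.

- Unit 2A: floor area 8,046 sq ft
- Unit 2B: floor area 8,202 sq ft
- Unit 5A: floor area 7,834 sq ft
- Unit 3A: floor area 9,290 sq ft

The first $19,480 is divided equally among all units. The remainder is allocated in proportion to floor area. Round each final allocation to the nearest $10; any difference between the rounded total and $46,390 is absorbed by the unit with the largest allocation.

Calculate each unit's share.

First tranche $19,480 split equally: $4,870 each.
Remainder $26,910 by floor area (total 33,372): Unit 2A 6,488.01 → $6,490; Unit 2B 6,613.80 → $6,610; Unit 5A 6,317.06 → $6,320; Unit 3A 7,491.13 → $7,490.
Totals: Unit 2A $4,870 + $6,490 = $11,360; Unit 2B $4,870 + $6,610 = $11,480; Unit 5A $4,870 + $6,320 = $11,190; Unit 3A $4,870 + $7,490 = $12,360.

Unit 2A: $11,360 | Unit 2B: $11,480 | Unit 5A: $11,190 | Unit 3A: $12,360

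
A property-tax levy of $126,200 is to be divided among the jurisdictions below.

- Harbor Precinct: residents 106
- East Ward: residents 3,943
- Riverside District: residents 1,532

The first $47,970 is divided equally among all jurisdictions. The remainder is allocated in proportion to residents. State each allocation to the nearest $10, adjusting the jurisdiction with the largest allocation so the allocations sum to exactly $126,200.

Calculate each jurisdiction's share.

Harbor Precinct: $17,480 | East Ward: $71,260 | Riverside District: $37,460

$47,970 shared equally gives $15,990 per jurisdiction.
Remainder $78,230 by residents (total 5,581): Harbor Precinct 1,485.82 → $1,490; East Ward 55,269.82 → $55,270; Riverside District 21,474.35 → $21,470.
Totals: Harbor Precinct $15,990 + $1,490 = $17,480; East Ward $15,990 + $55,270 = $71,260; Riverside District $15,990 + $21,470 = $37,460.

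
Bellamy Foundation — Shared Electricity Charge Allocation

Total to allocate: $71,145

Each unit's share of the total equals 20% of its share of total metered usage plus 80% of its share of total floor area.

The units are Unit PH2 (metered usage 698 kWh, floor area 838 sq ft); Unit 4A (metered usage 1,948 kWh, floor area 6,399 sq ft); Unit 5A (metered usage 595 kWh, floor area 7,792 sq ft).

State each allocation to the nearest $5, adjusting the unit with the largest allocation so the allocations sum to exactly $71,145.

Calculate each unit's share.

Unit PH2: $6,240 · Unit 4A: $32,785 · Unit 5A: $32,120

Metered usage total 3,241; floor area total 15,029.
Composite weights (20% metered usage + 80% floor area): Unit PH2 0.0877; Unit 4A 0.4608; Unit 5A 0.4515.
Proportional shares: Unit PH2 6,238.01; Unit 4A 32,785.84; Unit 5A 32,121.15.
Rounded to nearest $5: Unit PH2 $6,240; Unit 4A $32,785; Unit 5A $32,120. Sum = $71,145.
Rounded total matches; no reconciliation needed.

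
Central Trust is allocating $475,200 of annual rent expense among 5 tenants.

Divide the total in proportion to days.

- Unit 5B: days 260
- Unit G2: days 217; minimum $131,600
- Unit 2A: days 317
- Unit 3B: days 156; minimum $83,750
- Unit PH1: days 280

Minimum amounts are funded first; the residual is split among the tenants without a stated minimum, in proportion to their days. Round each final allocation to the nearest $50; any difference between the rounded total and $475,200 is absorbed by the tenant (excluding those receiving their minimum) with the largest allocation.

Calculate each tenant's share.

Unit 5B: $78,850 · Unit G2: $131,600 · Unit 2A: $96,100 · Unit 3B: $83,750 · Unit PH1: $84,900

Guaranteed amounts: Unit G2 $131,600; Unit 3B $83,750. Residual $259,850.
Residual split over remaining days 857: Unit 5B 78,834.31 → $78,850; Unit 2A 96,117.21 → $96,100; Unit PH1 84,898.48 → $84,900.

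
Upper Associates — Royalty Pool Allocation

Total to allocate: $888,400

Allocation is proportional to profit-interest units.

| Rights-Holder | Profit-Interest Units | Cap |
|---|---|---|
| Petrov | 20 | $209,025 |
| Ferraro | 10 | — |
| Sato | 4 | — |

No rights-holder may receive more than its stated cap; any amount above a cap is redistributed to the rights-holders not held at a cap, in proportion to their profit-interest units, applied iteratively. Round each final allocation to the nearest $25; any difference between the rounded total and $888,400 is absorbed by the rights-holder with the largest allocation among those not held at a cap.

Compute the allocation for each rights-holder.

Total profit-interest units = 34.
Proportional shares (ignoring caps): Petrov 522,588.24; Ferraro 261,294.12; Sato 104,517.65.
Capped: Petrov ($209,025); remaining pool $679,375 reallocated over remaining profit-interest units 14.
Remaining shares: Ferraro 485,267.86 → $485,275; Sato 194,107.14 → $194,100.

Petrov: $209,025 | Ferraro: $485,275 | Sato: $194,100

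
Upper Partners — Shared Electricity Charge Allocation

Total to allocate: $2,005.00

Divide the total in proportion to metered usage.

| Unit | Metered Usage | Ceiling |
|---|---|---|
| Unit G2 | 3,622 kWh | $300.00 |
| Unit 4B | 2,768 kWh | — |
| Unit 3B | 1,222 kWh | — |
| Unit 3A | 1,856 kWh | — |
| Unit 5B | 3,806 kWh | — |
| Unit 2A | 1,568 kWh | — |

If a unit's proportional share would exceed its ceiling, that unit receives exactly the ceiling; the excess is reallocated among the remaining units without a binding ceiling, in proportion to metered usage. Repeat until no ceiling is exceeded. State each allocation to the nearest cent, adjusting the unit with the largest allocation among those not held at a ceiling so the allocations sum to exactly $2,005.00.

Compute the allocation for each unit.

Unit G2: $300.00 · Unit 4B: $420.63 · Unit 3B: $185.70 · Unit 3A: $282.04 · Unit 5B: $578.36 · Unit 2A: $238.27

Metered usage total: 14,842.
Proportional shares (ignoring caps): Unit G2 489.2946; Unit 4B 373.9280; Unit 3B 165.0795; Unit 3A 250.7263; Unit 5B 514.1511; Unit 2A 211.8205.
Held at cap: Unit G2 ($300.00); balance $1,705.00 reallocated over remaining metered usage 11,220.
Remaining shares: Unit 4B 420.6275 → $420.63; Unit 3B 185.6961 → $185.70; Unit 3A 282.0392 → $282.04; Unit 5B 578.3627 → $578.36; Unit 2A 238.2745 → $238.27.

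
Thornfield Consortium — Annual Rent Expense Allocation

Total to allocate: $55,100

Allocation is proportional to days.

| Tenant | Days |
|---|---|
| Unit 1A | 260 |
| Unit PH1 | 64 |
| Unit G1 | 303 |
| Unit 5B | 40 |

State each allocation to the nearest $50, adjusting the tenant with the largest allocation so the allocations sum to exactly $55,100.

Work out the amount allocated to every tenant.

Sum of days: 667.
Pro-rata amounts: Unit 1A 260/667 × $55,100 = 21,478.26; Unit PH1 64/667 × $55,100 = 5,286.96; Unit G1 303/667 × $55,100 = 25,030.43; Unit 5B 40/667 × $55,100 = 3,304.35.
Rounded to nearest $50: Unit 1A $21,500; Unit PH1 $5,300; Unit G1 $25,050; Unit 5B $3,300. Sum = $55,150.
Difference $55,100 − $55,150 = −$50 applied to largest allocation (Unit G1): Unit G1 becomes $25,000.

Unit 1A: $21,500; Unit PH1: $5,300; Unit G1: $25,000; Unit 5B: $3,300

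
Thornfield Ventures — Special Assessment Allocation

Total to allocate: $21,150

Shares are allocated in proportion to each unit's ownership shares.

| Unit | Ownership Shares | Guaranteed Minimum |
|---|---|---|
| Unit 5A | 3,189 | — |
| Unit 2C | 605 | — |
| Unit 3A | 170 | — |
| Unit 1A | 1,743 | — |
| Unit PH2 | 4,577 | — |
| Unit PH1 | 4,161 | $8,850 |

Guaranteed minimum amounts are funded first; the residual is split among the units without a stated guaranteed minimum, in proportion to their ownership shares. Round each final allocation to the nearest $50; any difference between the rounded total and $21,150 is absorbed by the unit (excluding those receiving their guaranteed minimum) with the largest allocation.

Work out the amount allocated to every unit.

Guaranteed amounts: Unit PH1 $8,850. Balance $12,300.
Balance split over remaining ownership shares 10,284: Unit 5A 3,814.15 → $3,800; Unit 2C 723.60 → $700; Unit 3A 203.33 → $200; Unit 1A 2,084.68 → $2,100; Unit PH2 5,474.24 → $5,450.
Rounding difference +$50 applied to Unit PH2 → $5,500.

Unit 5A: $3,800 | Unit 2C: $700 | Unit 3A: $200 | Unit 1A: $2,100 | Unit PH2: $5,500 | Unit PH1: $8,850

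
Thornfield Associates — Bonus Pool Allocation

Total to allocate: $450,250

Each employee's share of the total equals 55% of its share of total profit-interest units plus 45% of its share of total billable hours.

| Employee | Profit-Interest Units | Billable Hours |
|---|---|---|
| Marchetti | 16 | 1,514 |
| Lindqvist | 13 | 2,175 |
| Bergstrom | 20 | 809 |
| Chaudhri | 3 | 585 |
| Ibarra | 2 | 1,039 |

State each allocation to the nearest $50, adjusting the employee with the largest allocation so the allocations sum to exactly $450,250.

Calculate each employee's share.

Marchetti: $123,500 · Lindqvist: $131,600 · Bergstrom: $118,500 · Chaudhri: $33,100 · Ibarra: $43,550

Totals — profit-interest units 54, billable hours 6,122.
Combined weights (55% profit-interest units + 45% billable hours): Marchetti 0.2743; Lindqvist 0.2923; Bergstrom 0.2632; Chaudhri 0.0736; Ibarra 0.0967.
Proportional shares: Marchetti 123,481.12; Lindqvist 131,599.80; Bergstrom 118,492.10; Chaudhri 33,118.68; Ibarra 43,558.30.
Rounded to nearest $50: Marchetti $123,500; Lindqvist $131,600; Bergstrom $118,500; Chaudhri $33,100; Ibarra $43,550. Sum = $450,250.
No rounding difference to absorb.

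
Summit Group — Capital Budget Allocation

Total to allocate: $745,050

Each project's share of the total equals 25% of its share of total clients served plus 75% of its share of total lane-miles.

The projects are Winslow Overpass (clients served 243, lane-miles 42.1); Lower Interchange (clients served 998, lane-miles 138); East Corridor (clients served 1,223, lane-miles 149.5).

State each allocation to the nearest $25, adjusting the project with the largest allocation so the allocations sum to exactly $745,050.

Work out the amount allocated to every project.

Clients served total 2,464; lane-miles total 329.6.
Combined weights (25% clients served + 75% lane-miles): Winslow Overpass 0.1205; Lower Interchange 0.4153; East Corridor 0.4643.
Raw shares: Winslow Overpass 89,743.48; Lower Interchange 309,400.72; East Corridor 345,905.80.
At nearest $25: Winslow Overpass $89,750; Lower Interchange $309,400; East Corridor $345,900. Sum = $745,050.
No rounding difference to absorb.

Winslow Overpass: $89,750; Lower Interchange: $309,400; East Corridor: $345,900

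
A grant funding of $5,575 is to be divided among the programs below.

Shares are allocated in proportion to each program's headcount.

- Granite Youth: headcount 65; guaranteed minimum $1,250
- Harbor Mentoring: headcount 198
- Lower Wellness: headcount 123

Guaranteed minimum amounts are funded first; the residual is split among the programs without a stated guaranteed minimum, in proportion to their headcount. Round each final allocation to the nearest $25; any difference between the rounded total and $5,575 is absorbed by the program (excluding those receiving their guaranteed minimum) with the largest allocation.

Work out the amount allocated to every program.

Fund the minimums — Granite Youth $1,250. Remaining pool $4,325.
Remaining pool split over remaining headcount 321: Harbor Mentoring 2,667.76 → $2,675; Lower Wellness 1,657.24 → $1,650.

Granite Youth: $1,250; Harbor Mentoring: $2,675; Lower Wellness: $1,650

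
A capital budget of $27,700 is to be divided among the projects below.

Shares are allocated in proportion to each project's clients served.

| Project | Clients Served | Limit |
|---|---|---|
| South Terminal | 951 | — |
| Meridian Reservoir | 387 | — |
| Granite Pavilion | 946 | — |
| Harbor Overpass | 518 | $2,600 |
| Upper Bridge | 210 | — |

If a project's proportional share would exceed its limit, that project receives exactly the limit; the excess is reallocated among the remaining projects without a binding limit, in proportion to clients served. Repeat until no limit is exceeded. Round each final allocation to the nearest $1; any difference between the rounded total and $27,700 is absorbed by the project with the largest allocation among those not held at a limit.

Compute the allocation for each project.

South Terminal: $9,571 | Meridian Reservoir: $3,895 | Granite Pavilion: $9,521 | Harbor Overpass: $2,600 | Upper Bridge: $2,113

Total clients served = 3,012.
Pro-rata shares before constraints: South Terminal 8,745.92; Meridian Reservoir 3,559.06; Granite Pavilion 8,699.93; Harbor Overpass 4,763.81; Upper Bridge 1,931.27.
Capped: Harbor Overpass ($2,600); remaining pool $25,100 reallocated over remaining clients served 2,494.
Redistributed shares: South Terminal 9,571.01 → $9,571; Meridian Reservoir 3,894.83 → $3,895; Granite Pavilion 9,520.69 → $9,521; Upper Bridge 2,113.47 → $2,113.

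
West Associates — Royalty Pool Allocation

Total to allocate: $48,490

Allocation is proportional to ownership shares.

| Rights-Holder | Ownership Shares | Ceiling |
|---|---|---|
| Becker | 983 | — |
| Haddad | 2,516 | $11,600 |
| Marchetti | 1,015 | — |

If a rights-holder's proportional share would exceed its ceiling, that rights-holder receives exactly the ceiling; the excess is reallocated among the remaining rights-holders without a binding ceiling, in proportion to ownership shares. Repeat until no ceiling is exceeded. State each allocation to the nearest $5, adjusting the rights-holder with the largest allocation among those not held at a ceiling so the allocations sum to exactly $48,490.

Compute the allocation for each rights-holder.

Sum of ownership shares: 4,514.
Unconstrained shares: Becker 10,559.52; Haddad 27,027.21; Marchetti 10,903.27.
Held at cap: Haddad ($11,600); residual $36,890 reallocated over remaining ownership shares 1,998.
Redistributed shares: Becker 18,149.58 → $18,150; Marchetti 18,740.42 → $18,740.

Becker: $18,150; Haddad: $11,600; Marchetti: $18,740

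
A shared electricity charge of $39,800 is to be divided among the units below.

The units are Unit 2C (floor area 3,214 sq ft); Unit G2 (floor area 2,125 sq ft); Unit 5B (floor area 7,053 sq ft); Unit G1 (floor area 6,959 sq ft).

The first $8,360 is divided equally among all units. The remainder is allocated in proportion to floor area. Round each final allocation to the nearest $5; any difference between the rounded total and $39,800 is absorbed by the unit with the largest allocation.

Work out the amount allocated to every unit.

Unit 2C: $7,310 · Unit G2: $5,545 · Unit 5B: $13,550 · Unit G1: $13,395

First tranche $8,360 split equally: $2,090 each.
Remainder $31,440 by floor area (total 19,351): Unit 2C 5,221.86 → $5,220; Unit G2 3,452.53 → $3,455; Unit 5B 11,459.17 → $11,460; Unit G1 11,306.44 → $11,305.
Totals: Unit 2C $2,090 + $5,220 = $7,310; Unit G2 $2,090 + $3,455 = $5,545; Unit 5B $2,090 + $11,460 = $13,550; Unit G1 $2,090 + $11,305 = $13,395.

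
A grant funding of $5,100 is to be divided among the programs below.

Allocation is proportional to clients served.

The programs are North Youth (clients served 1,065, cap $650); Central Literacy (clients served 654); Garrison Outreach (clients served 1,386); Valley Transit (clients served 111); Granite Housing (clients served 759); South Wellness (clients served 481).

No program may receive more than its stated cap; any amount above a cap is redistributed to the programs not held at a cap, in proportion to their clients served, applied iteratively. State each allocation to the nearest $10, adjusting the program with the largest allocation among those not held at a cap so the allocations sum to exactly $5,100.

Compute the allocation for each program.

Total clients served = 4,456.
Proportional shares (ignoring caps): North Youth 1,218.92; Central Literacy 748.52; Garrison Outreach 1,586.31; Valley Transit 127.04; Granite Housing 868.69; South Wellness 550.52.
Capped: North Youth ($650); remaining pool $4,450 reallocated over remaining clients served 3,391.
Redistributed shares: Central Literacy 858.24 → $860; Garrison Outreach 1,818.84 → $1,820; Valley Transit 145.66 → $150; Granite Housing 996.03 → $1,000; South Wellness 631.21 → $630.
Rounding difference −$10 applied to Garrison Outreach → $1,810.

North Youth: $650; Central Literacy: $860; Garrison Outreach: $1,810; Valley Transit: $150; Granite Housing: $1,000; South Wellness: $630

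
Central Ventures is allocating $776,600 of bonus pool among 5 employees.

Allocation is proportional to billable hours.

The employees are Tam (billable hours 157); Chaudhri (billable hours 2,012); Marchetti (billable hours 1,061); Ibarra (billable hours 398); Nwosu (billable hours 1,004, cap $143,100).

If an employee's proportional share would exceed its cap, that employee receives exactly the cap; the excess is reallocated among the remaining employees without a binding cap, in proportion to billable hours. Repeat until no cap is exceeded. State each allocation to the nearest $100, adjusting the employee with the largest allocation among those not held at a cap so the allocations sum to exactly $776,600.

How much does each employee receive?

Sum of billable hours: 4,632.
Unconstrained shares: Tam 26,322.58; Chaudhri 337,331.43; Marchetti 177,887.00; Ibarra 66,728.58; Nwosu 168,330.40.
Held at cap: Nwosu ($143,100); residual $633,500 reallocated over remaining billable hours 3,628.
Remaining shares: Tam 27,414.42 → $27,400; Chaudhri 351,323.59 → $351,300; Marchetti 185,265.57 → $185,300; Ibarra 69,496.42 → $69,500.

Tam: $27,400 | Chaudhri: $351,300 | Marchetti: $185,300 | Ibarra: $69,500 | Nwosu: $143,100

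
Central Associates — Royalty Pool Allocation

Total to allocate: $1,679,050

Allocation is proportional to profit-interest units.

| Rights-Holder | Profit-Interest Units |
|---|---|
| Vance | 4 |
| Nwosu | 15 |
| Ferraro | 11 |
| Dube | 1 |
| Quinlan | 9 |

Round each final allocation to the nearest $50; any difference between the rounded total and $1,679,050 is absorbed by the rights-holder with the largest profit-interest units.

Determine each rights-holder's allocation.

Vance: $167,900; Nwosu: $629,600; Ferraro: $461,750; Dube: $42,000; Quinlan: $377,800

Combined profit-interest units = 4 + 15 + 11 + 1 + 9 = 40.
Proportional shares: Vance 167,905.00; Nwosu 629,643.75; Ferraro 461,738.75; Dube 41,976.25; Quinlan 377,786.25.
Rounded to nearest $50: Vance $167,900; Nwosu $629,650; Ferraro $461,750; Dube $42,000; Quinlan $377,800. Sum = $1,679,100.
Difference $1,679,050 − $1,679,100 = −$50 applied to largest profit-interest units (Nwosu): Nwosu becomes $629,600.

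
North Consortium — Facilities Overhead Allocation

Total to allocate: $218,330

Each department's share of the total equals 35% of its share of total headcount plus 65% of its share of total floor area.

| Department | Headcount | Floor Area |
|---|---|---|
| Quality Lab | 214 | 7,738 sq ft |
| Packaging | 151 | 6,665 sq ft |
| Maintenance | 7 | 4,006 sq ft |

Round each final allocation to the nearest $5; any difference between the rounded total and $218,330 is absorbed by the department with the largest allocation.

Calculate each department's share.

Totals — headcount 372, floor area 18,409.
Composite weights (35% headcount + 65% floor area): Quality Lab 0.4746; Packaging 0.3774; Maintenance 0.1480.
Unrounded shares: Quality Lab 103,611.49; Packaging 82,398.43; Maintenance 32,320.08.
After rounding ($5): Quality Lab $103,610; Packaging $82,400; Maintenance $32,320. Sum = $218,330.
No rounding difference to absorb.

Quality Lab: $103,610 · Packaging: $82,400 · Maintenance: $32,320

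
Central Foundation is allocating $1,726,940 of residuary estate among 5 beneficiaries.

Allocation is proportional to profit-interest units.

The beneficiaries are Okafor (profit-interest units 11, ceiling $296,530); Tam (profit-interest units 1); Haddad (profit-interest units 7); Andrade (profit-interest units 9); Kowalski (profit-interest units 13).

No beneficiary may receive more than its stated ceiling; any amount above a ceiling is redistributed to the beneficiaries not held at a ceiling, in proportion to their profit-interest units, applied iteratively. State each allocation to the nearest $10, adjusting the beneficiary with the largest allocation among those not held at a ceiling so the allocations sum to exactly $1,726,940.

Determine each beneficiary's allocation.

Profit-interest units total: 41.
Unconstrained shares: Okafor 463,325.37; Tam 42,120.49; Haddad 294,843.41; Andrade 379,084.39; Kowalski 547,566.34.
Cap binds for Okafor ($296,530); residual $1,430,410 reallocated over remaining profit-interest units 30.
Shares after redistribution: Tam 47,680.33 → $47,680; Haddad 333,762.33 → $333,760; Andrade 429,123.00 → $429,120; Kowalski 619,844.33 → $619,840.
Rounding difference +$10 applied to Kowalski → $619,850.

Okafor: $296,530 | Tam: $47,680 | Haddad: $333,760 | Andrade: $429,120 | Kowalski: $619,850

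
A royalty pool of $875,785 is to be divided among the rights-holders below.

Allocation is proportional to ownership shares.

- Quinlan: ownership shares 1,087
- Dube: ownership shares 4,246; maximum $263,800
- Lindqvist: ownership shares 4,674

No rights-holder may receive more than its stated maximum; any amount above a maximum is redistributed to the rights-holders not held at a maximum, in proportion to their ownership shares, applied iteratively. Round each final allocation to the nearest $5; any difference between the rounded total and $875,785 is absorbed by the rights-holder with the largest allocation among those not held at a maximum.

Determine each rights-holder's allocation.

Quinlan: $115,470 | Dube: $263,800 | Lindqvist: $496,515

Ownership shares total: 10,007.
Pro-rata shares before constraints: Quinlan 95,131.24; Dube 371,598.19; Lindqvist 409,055.57.
Cap binds for Dube ($263,800); remaining pool $611,985 reallocated over remaining ownership shares 5,761.
Remaining shares: Quinlan 115,470.87 → $115,470; Lindqvist 496,514.13 → $496,515.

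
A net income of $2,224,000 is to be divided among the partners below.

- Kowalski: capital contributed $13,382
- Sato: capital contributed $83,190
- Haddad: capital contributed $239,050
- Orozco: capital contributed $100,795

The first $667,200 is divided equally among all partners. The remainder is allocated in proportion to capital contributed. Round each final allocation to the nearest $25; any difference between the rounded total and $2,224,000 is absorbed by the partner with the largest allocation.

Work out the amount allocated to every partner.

Equal tier: $667,200 ÷ 4 = $166,800 apiece.
Remainder $1,556,800 by capital contributed (total 436,417): Kowalski 47,736.68 → $47,725; Sato 296,757.90 → $296,750; Haddad 852,746.43 → $852,750; Orozco 359,558.99 → $359,550.
Rounding difference +$25 on remainder applied to Haddad.
Totals: Kowalski $166,800 + $47,725 = $214,525; Sato $166,800 + $296,750 = $463,550; Haddad $166,800 + $852,775 = $1,019,575; Orozco $166,800 + $359,550 = $526,350.

Kowalski: $214,525; Sato: $463,550; Haddad: $1,019,575; Orozco: $526,350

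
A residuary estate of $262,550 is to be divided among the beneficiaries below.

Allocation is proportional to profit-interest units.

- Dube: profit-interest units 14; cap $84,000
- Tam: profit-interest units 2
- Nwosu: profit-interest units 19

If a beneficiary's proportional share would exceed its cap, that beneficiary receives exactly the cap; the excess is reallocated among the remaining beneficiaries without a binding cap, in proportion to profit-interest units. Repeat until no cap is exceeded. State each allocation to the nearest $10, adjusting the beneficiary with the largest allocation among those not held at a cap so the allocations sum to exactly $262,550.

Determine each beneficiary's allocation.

Dube: $84,000; Tam: $17,000; Nwosu: $161,550

Total profit-interest units = 35.
Pro-rata shares before constraints: Dube 105,020.00; Tam 15,002.86; Nwosu 142,527.14.
Capped: Dube ($84,000); residual $178,550 reallocated over remaining profit-interest units 21.
Redistributed shares: Tam 17,004.76 → $17,000; Nwosu 161,545.24 → $161,550.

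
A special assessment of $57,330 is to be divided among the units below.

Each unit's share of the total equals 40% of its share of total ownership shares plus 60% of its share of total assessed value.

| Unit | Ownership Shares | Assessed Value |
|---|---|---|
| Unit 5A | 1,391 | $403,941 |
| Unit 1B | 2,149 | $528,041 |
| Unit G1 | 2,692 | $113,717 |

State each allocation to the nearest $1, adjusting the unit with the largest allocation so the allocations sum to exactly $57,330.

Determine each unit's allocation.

Unit 5A: $18,406; Unit 1B: $25,278; Unit G1: $13,646

Totals — ownership shares 6,232, assessed value 1,045,699.
Combined weights (40% ownership shares + 60% assessed value): Unit 5A 0.3211; Unit 1B 0.4409; Unit G1 0.2380.
Proportional shares: Unit 5A 18,406.02; Unit 1B 25,277.49; Unit G1 13,646.49.
After rounding ($1): Unit 5A $18,406; Unit 1B $25,277; Unit G1 $13,646. Sum = $57,329.
Difference $57,330 − $57,329 = +$1 applied to largest allocation (Unit 1B): Unit 1B becomes $25,278.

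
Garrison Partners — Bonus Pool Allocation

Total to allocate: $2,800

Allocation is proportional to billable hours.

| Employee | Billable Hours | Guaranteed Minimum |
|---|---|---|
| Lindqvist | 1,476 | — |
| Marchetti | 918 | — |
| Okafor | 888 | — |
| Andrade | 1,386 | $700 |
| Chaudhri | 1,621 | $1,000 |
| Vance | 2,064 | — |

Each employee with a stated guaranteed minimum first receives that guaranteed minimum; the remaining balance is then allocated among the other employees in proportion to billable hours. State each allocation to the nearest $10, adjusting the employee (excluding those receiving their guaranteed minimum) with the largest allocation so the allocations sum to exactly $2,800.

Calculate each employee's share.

Lindqvist: $300 · Marchetti: $190 · Okafor: $180 · Andrade: $700 · Chaudhri: $1,000 · Vance: $430

Minimums first: Andrade $700; Chaudhri $1,000. Balance $1,100.
Balance split over remaining billable hours 5,346: Lindqvist 303.70 → $300; Marchetti 188.89 → $190; Okafor 182.72 → $180; Vance 424.69 → $420.
Rounding difference +$10 applied to Vance → $430.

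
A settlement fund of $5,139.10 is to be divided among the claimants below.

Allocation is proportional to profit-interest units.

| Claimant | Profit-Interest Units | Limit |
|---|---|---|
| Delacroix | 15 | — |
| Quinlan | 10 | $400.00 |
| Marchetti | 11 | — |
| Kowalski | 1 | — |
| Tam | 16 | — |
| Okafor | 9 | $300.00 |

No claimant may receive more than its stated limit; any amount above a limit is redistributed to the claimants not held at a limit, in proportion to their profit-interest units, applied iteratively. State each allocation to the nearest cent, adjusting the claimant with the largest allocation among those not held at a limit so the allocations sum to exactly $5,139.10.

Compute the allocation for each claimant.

Delacroix: $1,548.52; Quinlan: $400.00; Marchetti: $1,135.58; Kowalski: $103.23; Tam: $1,651.77; Okafor: $300.00

Sum of profit-interest units: 62.
Unconstrained shares: Delacroix 1,243.3306; Quinlan 828.8871; Marchetti 911.7758; Kowalski 82.8887; Tam 1,326.2194; Okafor 745.9984.
Capped: Quinlan ($400.00), Okafor ($300.00); balance $4,439.10 reallocated over remaining profit-interest units 43.
Shares after redistribution: Delacroix 1,548.5233 → $1,548.52; Marchetti 1,135.5837 → $1,135.58; Kowalski 103.2349 → $103.23; Tam 1,651.7581 → $1,651.76.
Rounding difference +$0.01 applied to Tam → $1,651.77.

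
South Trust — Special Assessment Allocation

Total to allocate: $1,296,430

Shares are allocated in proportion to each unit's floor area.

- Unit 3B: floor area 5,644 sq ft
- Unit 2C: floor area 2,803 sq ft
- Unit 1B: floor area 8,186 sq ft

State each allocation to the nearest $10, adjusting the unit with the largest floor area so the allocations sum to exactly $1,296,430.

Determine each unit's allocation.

Sum of floor area: 16,633.
Unrounded shares: Unit 3B 5,644/16,633 × $1,296,430 = 439,911.68; Unit 2C 2,803/16,633 × $1,296,430 = 218,474.92; Unit 1B 8,186/16,633 × $1,296,430 = 638,043.41.
Rounded to nearest $10: Unit 3B $439,910; Unit 2C $218,470; Unit 1B $638,040. Sum = $1,296,420.
Difference $1,296,430 − $1,296,420 = +$10 applied to largest floor area (Unit 1B): Unit 1B becomes $638,050.

Unit 3B: $439,910 | Unit 2C: $218,470 | Unit 1B: $638,050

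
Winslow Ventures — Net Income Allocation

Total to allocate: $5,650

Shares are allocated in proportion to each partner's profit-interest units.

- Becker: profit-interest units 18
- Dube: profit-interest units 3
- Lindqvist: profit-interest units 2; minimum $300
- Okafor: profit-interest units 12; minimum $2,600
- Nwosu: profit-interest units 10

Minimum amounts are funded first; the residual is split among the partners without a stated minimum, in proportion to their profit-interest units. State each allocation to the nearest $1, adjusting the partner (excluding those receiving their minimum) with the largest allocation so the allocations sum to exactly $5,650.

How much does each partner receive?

Fund the minimums — Lindqvist $300; Okafor $2,600. Balance $2,750.
Balance split over remaining profit-interest units 31: Becker 1,596.77 → $1,597; Dube 266.13 → $266; Nwosu 887.10 → $887.

Becker: $1,597 | Dube: $266 | Lindqvist: $300 | Okafor: $2,600 | Nwosu: $887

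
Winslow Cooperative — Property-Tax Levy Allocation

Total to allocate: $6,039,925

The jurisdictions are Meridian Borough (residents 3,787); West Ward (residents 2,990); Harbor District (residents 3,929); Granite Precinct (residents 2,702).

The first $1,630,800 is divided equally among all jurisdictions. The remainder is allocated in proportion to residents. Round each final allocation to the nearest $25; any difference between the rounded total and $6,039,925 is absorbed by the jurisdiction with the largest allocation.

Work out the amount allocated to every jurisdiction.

Equal tier: $1,630,800 ÷ 4 = $407,700 apiece.
Remainder $4,409,125 by residents (total 13,408): Meridian Borough 1,245,327.89 → $1,245,325; West Ward 983,240.14 → $983,250; Harbor District 1,292,023.58 → $1,292,025; Granite Precinct 888,533.39 → $888,525.
Totals: Meridian Borough $407,700 + $1,245,325 = $1,653,025; West Ward $407,700 + $983,250 = $1,390,950; Harbor District $407,700 + $1,292,025 = $1,699,725; Granite Precinct $407,700 + $888,525 = $1,296,225.

Meridian Borough: $1,653,025; West Ward: $1,390,950; Harbor District: $1,699,725; Granite Precinct: $1,296,225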